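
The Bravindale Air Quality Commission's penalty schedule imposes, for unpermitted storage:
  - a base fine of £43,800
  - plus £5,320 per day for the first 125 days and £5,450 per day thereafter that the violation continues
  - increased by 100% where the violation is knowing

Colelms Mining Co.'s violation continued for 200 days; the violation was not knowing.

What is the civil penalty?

First 125 days: 125 × £5,320 = £665,000
Remaining days: (200 − 125) × £5,450 = £408,750
Per-day component: £665,000 + £408,750 = £1,073,750
Base plus per-day: £43,800 + £1,073,750 = £1,117,550
The violation was not knowing: no 100% increase.

£1,117,550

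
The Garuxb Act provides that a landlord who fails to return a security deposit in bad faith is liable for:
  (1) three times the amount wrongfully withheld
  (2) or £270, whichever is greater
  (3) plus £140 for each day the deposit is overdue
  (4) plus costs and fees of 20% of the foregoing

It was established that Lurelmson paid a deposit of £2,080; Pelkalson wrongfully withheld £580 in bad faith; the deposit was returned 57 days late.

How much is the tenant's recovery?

£11,664

Trebled: 3 × £580 = £1,740
Minimum £270: £1,740 meets the minimum, no increase.
Late-return penalty: 57 × £140 = £7,980
Damages plus late penalty: £1,740 + £7,980 = £9,720
Costs and fees: 20% of £9,720 = £1,944
Total recovery: £9,720 + £1,944 = £11,664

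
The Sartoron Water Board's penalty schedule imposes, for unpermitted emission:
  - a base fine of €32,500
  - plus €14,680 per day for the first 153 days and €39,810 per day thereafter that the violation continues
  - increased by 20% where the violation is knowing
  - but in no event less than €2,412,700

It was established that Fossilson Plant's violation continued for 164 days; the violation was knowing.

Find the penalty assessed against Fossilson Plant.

€3,259,740

First 153 days: 153 × €14,680 = €2,246,040
Remaining days: (164 − 153) × €39,810 = €437,910
Per-day component: €2,246,040 + €437,910 = €2,683,950
Base plus per-day: €32,500 + €2,683,950 = €2,716,450
Enhancement: 20% of €2,716,450 = €543,290
Enhanced fine: €2,716,450 + €543,290 = €3,259,740
Minimum €2,412,700: €3,259,740 meets the minimum, no increase.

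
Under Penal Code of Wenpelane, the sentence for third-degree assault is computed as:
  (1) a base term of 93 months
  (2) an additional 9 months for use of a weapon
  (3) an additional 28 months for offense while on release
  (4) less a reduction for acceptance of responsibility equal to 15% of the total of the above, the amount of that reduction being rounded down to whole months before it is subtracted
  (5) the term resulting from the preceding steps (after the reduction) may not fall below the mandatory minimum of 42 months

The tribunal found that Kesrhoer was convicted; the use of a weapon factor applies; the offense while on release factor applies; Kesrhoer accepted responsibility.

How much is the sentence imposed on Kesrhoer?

Use of a weapon enhancement: +9 months
Offense while on release enhancement: +28 months
Adjusted term: 93 months + 9 months + 28 months = 130 months
Acceptance of responsibility reduction: 15% of 130 months = 19 months (rounded down)
After reduction: 130 − 19 = 111 months
Minimum 42 months: 111 months meets the minimum, no increase.

Sentence: 111 months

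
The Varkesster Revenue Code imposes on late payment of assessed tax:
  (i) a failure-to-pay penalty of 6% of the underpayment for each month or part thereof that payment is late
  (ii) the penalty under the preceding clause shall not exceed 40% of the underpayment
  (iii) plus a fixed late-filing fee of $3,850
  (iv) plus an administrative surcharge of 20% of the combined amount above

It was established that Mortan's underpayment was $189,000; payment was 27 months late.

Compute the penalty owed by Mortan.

Penalty: $95,340

Accrued rate: 6% × 27 = 162%, capped at 40% → 40%
Failure-to-pay penalty: 40% of $189,000 = $75,600
Penalty before surcharge: $75,600 + $3,850 = $79,450
Administrative surcharge: 20% of $79,450 = $15,890
Total penalty: $79,450 + $15,890 = $95,340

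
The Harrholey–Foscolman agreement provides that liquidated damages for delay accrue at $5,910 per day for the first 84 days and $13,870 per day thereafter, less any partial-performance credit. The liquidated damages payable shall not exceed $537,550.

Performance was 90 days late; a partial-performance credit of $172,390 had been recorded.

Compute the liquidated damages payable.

Liquidated damages: $407,270

First 84 days: 84 × $5,910 = $496,440
Remaining days: (90 − 84) × $13,870 = $83,220
Accrued per-day damages: $496,440 + $83,220 = $579,660
Less partial-performance credit: $579,660 − $172,390 = $407,270
Cap at $537,550: $407,270 is within the cap, no reduction.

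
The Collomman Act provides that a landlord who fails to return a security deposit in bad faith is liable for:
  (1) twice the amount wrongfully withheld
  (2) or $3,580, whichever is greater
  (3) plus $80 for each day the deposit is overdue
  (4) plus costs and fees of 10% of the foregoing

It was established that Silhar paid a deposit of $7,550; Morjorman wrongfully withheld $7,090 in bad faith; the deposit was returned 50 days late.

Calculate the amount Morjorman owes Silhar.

Doubled: 2 × $7,090 = $14,180
Minimum $3,580: $14,180 meets the minimum, no increase.
Late-return penalty: 50 × $80 = $4,000
Damages plus late penalty: $14,180 + $4,000 = $18,180
Costs and fees: 10% of $18,180 = $1,818
Total recovery: $18,180 + $1,818 = $19,998

$19,998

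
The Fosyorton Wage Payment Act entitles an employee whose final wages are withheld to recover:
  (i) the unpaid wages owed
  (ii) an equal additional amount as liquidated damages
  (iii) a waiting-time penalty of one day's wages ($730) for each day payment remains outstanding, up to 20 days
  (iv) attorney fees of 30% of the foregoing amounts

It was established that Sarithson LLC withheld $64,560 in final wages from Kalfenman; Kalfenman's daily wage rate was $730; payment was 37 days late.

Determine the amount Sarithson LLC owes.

Liquidated damages (equal amount): $64,560
Penalty days: min(37, 20) = 20
Waiting-time penalty: 20 × $730 = $14,600
Subtotal: $64,560 + $64,560 + $14,600 = $143,720
Attorney fees: 30% of $143,720 = $43,116
Total award: $143,720 + $43,116 = $186,836

$186,836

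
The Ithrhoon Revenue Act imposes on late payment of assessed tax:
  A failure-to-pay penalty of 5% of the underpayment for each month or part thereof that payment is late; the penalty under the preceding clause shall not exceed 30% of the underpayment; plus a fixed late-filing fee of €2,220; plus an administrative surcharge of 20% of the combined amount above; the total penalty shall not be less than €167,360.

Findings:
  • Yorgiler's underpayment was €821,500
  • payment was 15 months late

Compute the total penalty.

Accrued rate: 5% × 15 = 75%, capped at 30% → 30%
Failure-to-pay penalty: 30% of €821,500 = €246,450
Penalty before surcharge: €246,450 + €2,220 = €248,670
Administrative surcharge: 20% of €248,670 = €49,734
Total penalty: €248,670 + €49,734 = €298,404
Minimum €167,360: €298,404 meets the minimum, no increase.

Penalty: €298,404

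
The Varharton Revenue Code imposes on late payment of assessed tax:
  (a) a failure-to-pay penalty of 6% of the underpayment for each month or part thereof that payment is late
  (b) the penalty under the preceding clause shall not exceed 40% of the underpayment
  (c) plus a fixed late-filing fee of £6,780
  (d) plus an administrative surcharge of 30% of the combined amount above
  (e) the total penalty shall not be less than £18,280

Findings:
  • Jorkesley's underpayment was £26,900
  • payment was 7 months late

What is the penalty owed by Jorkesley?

Accrued rate: 6% × 7 = 42%, capped at 40% → 40%
Failure-to-pay penalty: 40% of £26,900 = £10,760
Penalty before surcharge: £10,760 + £6,780 = £17,540
Administrative surcharge: 30% of £17,540 = £5,262
Total penalty: £17,540 + £5,262 = £22,802
Minimum £18,280: £22,802 meets the minimum, no increase.

Penalty: £22,802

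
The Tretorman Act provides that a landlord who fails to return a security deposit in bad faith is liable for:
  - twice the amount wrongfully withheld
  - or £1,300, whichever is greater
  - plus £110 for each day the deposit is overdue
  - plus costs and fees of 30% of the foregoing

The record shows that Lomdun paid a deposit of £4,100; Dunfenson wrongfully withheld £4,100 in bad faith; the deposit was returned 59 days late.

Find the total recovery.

£19,097

Doubled: 2 × £4,100 = £8,200
Minimum £1,300: £8,200 meets the minimum, no increase.
Late-return penalty: 59 × £110 = £6,490
Damages plus late penalty: £8,200 + £6,490 = £14,690
Costs and fees: 30% of £14,690 = £4,407
Total recovery: £14,690 + £4,407 = £19,097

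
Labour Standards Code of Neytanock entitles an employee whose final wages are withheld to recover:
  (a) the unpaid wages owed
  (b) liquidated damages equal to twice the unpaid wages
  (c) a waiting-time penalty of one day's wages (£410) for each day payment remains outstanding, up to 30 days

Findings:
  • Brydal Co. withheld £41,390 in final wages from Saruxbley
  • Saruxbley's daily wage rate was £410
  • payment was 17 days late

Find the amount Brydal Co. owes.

Doubled: 2 × £41,390 = £82,780
Penalty days: min(17, 30) = 17
Waiting-time penalty: 17 × £410 = £6,970
Total award: £41,390 + £82,780 + £6,970 = £131,140

£131,140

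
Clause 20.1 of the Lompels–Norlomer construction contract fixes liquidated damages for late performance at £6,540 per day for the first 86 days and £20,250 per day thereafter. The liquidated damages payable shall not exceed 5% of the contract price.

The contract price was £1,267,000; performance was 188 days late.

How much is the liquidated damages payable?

First 86 days: 86 × £6,540 = £562,440
Remaining days: (188 − 86) × £20,250 = £2,065,500
Accrued per-day damages: £562,440 + £2,065,500 = £2,627,940
Cap: 5% of £1,267,000 = £63,350
Cap at £63,350: £2,627,940 exceeds the cap → £63,350

£63,350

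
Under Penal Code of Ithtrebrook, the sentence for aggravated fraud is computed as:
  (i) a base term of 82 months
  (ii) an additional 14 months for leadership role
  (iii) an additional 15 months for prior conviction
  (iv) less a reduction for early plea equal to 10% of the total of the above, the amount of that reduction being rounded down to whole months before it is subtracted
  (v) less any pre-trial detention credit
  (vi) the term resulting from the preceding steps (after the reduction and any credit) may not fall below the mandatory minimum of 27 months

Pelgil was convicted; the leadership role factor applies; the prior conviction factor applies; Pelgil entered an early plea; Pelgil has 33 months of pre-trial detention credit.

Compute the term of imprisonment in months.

67 months

Leadership role enhancement: +14 months
Prior conviction enhancement: +15 months
Adjusted term: 82 months + 14 months + 15 months = 111 months
Early plea reduction: 10% of 111 months = 11 months (rounded down)
After reduction: 111 − 11 = 100 months
Less pre-trial detention credit: 100 months − 33 months = 67 months
Minimum 27 months: 67 months meets the minimum, no increase.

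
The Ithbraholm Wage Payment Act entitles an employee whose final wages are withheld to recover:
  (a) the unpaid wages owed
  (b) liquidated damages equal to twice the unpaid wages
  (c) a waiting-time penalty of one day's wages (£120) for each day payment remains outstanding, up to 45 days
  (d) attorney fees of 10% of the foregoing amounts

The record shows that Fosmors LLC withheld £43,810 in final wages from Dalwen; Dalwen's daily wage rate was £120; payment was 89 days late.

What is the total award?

Doubled: 2 × £43,810 = £87,620
Penalty days: min(89, 45) = 45
Waiting-time penalty: 45 × £120 = £5,400
Subtotal: £43,810 + £87,620 + £5,400 = £136,830
Attorney fees: 10% of £136,830 = £13,683
Total award: £136,830 + £13,683 = £150,513

£150,513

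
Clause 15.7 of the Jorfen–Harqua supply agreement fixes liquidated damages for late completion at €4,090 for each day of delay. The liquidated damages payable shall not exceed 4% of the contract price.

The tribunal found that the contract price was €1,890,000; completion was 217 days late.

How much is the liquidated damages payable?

Liquidated damages: €75,600

Per-day damages: 217 × €4,090 = €887,530
Cap: 4% of €1,890,000 = €75,600
Cap at €75,600: €887,530 exceeds the cap → €75,600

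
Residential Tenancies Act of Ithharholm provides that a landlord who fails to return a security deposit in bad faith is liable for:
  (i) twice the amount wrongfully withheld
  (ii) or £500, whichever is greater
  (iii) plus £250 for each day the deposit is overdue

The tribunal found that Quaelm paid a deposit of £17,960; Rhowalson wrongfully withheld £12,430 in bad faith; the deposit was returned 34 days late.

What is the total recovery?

Doubled: 2 × £12,430 = £24,860
Minimum £500: £24,860 meets the minimum, no increase.
Late-return penalty: 34 × £250 = £8,500
Damages plus late penalty: £24,860 + £8,500 = £33,360

£33,360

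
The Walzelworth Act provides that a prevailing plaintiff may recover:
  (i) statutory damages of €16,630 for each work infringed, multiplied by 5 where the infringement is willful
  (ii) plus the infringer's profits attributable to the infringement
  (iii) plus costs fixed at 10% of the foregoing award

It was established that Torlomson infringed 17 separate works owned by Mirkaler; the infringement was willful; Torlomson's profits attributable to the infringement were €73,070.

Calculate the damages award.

Award: €1,635,282

Statutory damages: 17 × €16,630 = €282,710
Multiplied by 5: 5 × €282,710 = €1,413,550
Combined award: €1,413,550 + €73,070 = €1,486,620
Costs: 10% of €1,486,620 = €148,662
Award plus costs: €1,486,620 + €148,662 = €1,635,282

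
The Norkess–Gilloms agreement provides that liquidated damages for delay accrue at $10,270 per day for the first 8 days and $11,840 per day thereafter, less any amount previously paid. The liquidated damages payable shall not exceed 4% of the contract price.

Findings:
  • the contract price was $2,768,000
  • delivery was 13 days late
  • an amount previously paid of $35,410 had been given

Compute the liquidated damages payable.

First 8 days: 8 × $10,270 = $82,160
Remaining days: (13 − 8) × $11,840 = $59,200
Accrued per-day damages: $82,160 + $59,200 = $141,360
Less amount previously paid: $141,360 − $35,410 = $105,950
Cap: 4% of $2,768,000 = $110,720
Cap at $110,720: $105,950 is within the cap, no reduction.

$105,950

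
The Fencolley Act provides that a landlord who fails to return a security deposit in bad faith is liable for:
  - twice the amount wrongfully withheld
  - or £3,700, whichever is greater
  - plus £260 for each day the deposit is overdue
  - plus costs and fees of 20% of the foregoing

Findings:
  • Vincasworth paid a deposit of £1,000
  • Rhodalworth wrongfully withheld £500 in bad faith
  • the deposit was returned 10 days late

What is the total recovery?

Doubled: 2 × £500 = £1,000
Minimum £3,700: £1,000 is below the minimum → £3,700
Late-return penalty: 10 × £260 = £2,600
Damages plus late penalty: £3,700 + £2,600 = £6,300
Costs and fees: 20% of £6,300 = £1,260
Total recovery: £6,300 + £1,260 = £7,560

£7,560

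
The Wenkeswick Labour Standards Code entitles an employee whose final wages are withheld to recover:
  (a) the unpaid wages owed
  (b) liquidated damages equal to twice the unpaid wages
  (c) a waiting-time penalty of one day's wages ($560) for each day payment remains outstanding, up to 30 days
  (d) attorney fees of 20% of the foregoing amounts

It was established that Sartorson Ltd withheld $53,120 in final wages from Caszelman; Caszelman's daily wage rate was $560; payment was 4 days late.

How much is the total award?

$193,920

Doubled: 2 × $53,120 = $106,240
Penalty days: min(4, 30) = 4
Waiting-time penalty: 4 × $560 = $2,240
Subtotal: $53,120 + $106,240 + $2,240 = $161,600
Attorney fees: 20% of $161,600 = $32,320
Total award: $161,600 + $32,320 = $193,920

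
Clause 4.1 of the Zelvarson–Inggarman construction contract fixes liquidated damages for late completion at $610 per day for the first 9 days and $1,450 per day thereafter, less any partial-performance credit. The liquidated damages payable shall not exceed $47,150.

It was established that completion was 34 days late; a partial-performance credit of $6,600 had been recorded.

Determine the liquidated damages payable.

$35,140

First 9 days: 9 × $610 = $5,490
Remaining days: (34 − 9) × $1,450 = $36,250
Accrued per-day damages: $5,490 + $36,250 = $41,740
Less partial-performance credit: $41,740 − $6,600 = $35,140
Cap at $47,150: $35,140 is within the cap, no reduction.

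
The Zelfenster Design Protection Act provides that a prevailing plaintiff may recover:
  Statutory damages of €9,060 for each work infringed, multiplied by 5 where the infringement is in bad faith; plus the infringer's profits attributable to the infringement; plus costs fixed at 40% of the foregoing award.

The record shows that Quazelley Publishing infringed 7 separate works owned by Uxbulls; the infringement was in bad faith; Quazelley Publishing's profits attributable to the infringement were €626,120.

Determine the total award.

Statutory damages: 7 × €9,060 = €63,420
Multiplied by 5: 5 × €63,420 = €317,100
Combined award: €317,100 + €626,120 = €943,220
Costs: 40% of €943,220 = €377,288
Award plus costs: €943,220 + €377,288 = €1,320,508

Award: €1,320,508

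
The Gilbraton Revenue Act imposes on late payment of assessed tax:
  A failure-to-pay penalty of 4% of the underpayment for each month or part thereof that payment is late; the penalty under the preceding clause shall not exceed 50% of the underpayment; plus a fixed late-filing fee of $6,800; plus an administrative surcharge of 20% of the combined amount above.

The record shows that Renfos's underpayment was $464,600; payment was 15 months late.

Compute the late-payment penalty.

Accrued rate: 4% × 15 = 60%, capped at 50% → 50%
Failure-to-pay penalty: 50% of $464,600 = $232,300
Penalty before surcharge: $232,300 + $6,800 = $239,100
Administrative surcharge: 20% of $239,100 = $47,820
Total penalty: $239,100 + $47,820 = $286,920

$286,920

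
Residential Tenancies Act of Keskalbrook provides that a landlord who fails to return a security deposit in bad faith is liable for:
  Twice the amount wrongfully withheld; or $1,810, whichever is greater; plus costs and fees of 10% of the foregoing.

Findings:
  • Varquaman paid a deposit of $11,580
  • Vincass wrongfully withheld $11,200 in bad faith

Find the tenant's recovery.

Doubled: 2 × $11,200 = $22,400
Minimum $1,810: $22,400 meets the minimum, no increase.
Costs and fees: 10% of $22,400 = $2,240
Total recovery: $22,400 + $2,240 = $24,640

$24,640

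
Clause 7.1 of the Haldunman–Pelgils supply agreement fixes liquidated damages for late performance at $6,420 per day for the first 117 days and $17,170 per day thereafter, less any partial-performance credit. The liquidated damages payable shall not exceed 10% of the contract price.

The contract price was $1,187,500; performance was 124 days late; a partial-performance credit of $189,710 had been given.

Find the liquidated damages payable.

First 117 days: 117 × $6,420 = $751,140
Remaining days: (124 − 117) × $17,170 = $120,190
Accrued per-day damages: $751,140 + $120,190 = $871,330
Less partial-performance credit: $871,330 − $189,710 = $681,620
Cap: 10% of $1,187,500 = $118,750
Cap at $118,750: $681,620 exceeds the cap → $118,750

$118,750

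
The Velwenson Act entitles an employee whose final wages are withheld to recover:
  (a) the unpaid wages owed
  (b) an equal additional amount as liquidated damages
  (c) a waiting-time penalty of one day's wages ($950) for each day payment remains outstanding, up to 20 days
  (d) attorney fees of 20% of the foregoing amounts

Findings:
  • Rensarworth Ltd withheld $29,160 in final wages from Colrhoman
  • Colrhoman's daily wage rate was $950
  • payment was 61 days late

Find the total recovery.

Liquidated damages (equal amount): $29,160
Penalty days: min(61, 20) = 20
Waiting-time penalty: 20 × $950 = $19,000
Subtotal: $29,160 + $29,160 + $19,000 = $77,320
Attorney fees: 20% of $77,320 = $15,464
Total award: $77,320 + $15,464 = $92,784

Total award: $92,784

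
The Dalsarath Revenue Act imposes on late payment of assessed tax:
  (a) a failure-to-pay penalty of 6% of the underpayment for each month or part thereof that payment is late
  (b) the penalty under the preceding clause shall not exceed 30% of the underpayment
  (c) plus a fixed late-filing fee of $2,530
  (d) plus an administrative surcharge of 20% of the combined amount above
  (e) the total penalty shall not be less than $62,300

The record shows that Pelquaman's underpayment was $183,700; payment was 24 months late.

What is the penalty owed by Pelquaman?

$69,168

Accrued rate: 6% × 24 = 144%, capped at 30% → 30%
Failure-to-pay penalty: 30% of $183,700 = $55,110
Penalty before surcharge: $55,110 + $2,530 = $57,640
Administrative surcharge: 20% of $57,640 = $11,528
Total penalty: $57,640 + $11,528 = $69,168
Minimum $62,300: $69,168 meets the minimum, no increase.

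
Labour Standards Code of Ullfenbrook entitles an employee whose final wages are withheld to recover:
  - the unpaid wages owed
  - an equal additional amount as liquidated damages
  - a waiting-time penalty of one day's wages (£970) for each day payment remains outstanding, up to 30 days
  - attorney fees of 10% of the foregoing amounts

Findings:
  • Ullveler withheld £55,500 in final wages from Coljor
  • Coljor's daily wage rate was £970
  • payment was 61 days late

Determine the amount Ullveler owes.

£154,110

Liquidated damages (equal amount): £55,500
Penalty days: min(61, 30) = 30
Waiting-time penalty: 30 × £970 = £29,100
Subtotal: £55,500 + £55,500 + £29,100 = £140,100
Attorney fees: 10% of £140,100 = £14,010
Total award: £140,100 + £14,010 = £154,110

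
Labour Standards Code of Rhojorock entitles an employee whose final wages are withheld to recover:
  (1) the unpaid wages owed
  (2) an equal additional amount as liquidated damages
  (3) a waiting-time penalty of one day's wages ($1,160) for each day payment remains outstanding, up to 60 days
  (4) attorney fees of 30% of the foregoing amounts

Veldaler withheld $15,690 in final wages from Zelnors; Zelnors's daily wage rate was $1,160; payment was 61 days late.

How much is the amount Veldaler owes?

$131,274

Liquidated damages (equal amount): $15,690
Penalty days: min(61, 60) = 60
Waiting-time penalty: 60 × $1,160 = $69,600
Subtotal: $15,690 + $15,690 + $69,600 = $100,980
Attorney fees: 30% of $100,980 = $30,294
Total award: $100,980 + $30,294 = $131,274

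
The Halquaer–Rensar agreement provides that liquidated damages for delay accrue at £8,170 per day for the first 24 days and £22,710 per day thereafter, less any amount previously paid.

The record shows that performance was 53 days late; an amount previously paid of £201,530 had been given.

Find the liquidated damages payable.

First 24 days: 24 × £8,170 = £196,080
Remaining days: (53 − 24) × £22,710 = £658,590
Accrued per-day damages: £196,080 + £658,590 = £854,670
Less amount previously paid: £854,670 − £201,530 = £653,140

£653,140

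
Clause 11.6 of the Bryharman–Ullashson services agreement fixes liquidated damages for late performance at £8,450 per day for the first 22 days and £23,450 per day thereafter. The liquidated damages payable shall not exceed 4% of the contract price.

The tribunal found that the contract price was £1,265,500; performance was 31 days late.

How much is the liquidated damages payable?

First 22 days: 22 × £8,450 = £185,900
Remaining days: (31 − 22) × £23,450 = £211,050
Accrued per-day damages: £185,900 + £211,050 = £396,950
Cap: 4% of £1,265,500 = £50,620
Cap at £50,620: £396,950 exceeds the cap → £50,620

Liquidated damages: £50,620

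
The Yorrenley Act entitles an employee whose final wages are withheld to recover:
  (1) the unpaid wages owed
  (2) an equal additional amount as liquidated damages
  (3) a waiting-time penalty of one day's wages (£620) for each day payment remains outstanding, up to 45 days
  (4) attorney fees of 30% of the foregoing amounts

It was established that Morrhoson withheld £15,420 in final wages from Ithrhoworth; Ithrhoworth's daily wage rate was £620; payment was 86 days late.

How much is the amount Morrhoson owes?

£76,362

Liquidated damages (equal amount): £15,420
Penalty days: min(86, 45) = 45
Waiting-time penalty: 45 × £620 = £27,900
Subtotal: £15,420 + £15,420 + £27,900 = £58,740
Attorney fees: 30% of £58,740 = £17,622
Total award: £58,740 + £17,622 = £76,362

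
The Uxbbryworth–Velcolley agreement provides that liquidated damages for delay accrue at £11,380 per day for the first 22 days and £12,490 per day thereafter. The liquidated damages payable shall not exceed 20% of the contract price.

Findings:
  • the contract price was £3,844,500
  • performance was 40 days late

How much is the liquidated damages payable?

First 22 days: 22 × £11,380 = £250,360
Remaining days: (40 − 22) × £12,490 = £224,820
Accrued per-day damages: £250,360 + £224,820 = £475,180
Cap: 20% of £3,844,500 = £768,900
Cap at £768,900: £475,180 is within the cap, no reduction.

£475,180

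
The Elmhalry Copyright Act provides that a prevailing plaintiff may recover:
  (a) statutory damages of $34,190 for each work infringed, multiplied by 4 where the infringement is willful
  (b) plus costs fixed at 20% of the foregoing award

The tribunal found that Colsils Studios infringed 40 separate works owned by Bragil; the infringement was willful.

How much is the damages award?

Statutory damages: 40 × $34,190 = $1,367,600
Multiplied by 4: 4 × $1,367,600 = $5,470,400
Costs: 20% of $5,470,400 = $1,094,080
Award plus costs: $5,470,400 + $1,094,080 = $6,564,480

$6,564,480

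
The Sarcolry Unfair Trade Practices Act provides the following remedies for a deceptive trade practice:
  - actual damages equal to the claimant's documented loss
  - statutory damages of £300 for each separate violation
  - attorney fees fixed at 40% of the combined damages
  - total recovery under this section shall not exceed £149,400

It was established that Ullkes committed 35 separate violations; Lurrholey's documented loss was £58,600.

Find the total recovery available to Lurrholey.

£96,740

Statutory damages: 35 × £300 = £10,500
Combined damages: £58,600 + £10,500 = £69,100
Attorney fees: 40% of £69,100 = £27,640
Total before cap: £69,100 + £27,640 = £96,740
Cap at £149,400: £96,740 is within the cap, no reduction.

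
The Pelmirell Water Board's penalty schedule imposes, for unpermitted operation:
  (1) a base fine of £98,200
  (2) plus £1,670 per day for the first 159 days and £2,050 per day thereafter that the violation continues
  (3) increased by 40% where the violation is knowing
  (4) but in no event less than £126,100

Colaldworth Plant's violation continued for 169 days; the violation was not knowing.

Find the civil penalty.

First 159 days: 159 × £1,670 = £265,530
Remaining days: (169 − 159) × £2,050 = £20,500
Per-day component: £265,530 + £20,500 = £286,030
Base plus per-day: £98,200 + £286,030 = £384,230
The violation was not knowing: no 40% increase.
Minimum £126,100: £384,230 meets the minimum, no increase.

£384,230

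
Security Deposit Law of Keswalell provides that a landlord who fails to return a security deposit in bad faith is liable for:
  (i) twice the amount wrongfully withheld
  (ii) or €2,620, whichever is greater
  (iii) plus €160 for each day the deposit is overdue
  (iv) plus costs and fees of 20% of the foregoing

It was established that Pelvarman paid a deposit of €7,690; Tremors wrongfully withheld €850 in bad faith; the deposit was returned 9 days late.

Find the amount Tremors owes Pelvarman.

Doubled: 2 × €850 = €1,700
Minimum €2,620: €1,700 is below the minimum → €2,620
Late-return penalty: 9 × €160 = €1,440
Damages plus late penalty: €2,620 + €1,440 = €4,060
Costs and fees: 20% of €4,060 = €812
Total recovery: €4,060 + €812 = €4,872

€4,872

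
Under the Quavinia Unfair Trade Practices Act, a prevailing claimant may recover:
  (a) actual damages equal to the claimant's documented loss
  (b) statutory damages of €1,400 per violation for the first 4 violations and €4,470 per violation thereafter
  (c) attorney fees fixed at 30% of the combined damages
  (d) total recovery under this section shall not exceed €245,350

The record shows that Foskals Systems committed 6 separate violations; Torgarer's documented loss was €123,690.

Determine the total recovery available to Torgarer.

€179,699

First 4 violations: 4 × €1,400 = €5,600
Remaining violations: (6 − 4) × €4,470 = €8,940
Statutory damages: €5,600 + €8,940 = €14,540
Combined damages: €123,690 + €14,540 = €138,230
Attorney fees: 30% of €138,230 = €41,469
Total before cap: €138,230 + €41,469 = €179,699
Cap at €245,350: €179,699 is within the cap, no reduction.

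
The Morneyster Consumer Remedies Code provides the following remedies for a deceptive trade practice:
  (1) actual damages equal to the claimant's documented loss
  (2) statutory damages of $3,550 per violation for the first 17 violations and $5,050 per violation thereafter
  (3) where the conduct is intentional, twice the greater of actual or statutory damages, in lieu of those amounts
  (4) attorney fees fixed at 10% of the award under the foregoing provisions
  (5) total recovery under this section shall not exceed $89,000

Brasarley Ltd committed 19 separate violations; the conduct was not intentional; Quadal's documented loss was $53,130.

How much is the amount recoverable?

First 17 violations: 17 × $3,550 = $60,350
Remaining violations: (19 − 17) × $5,050 = $10,100
Statutory damages: $60,350 + $10,100 = $70,450
Conduct not intentional: the in-lieu enhancement does not apply.
Actual plus statutory damages: $53,130 + $70,450 = $123,580
Attorney fees: 10% of $123,580 = $12,358
Total before cap: $123,580 + $12,358 = $135,938
Cap at $89,000: $135,938 exceeds the cap → $89,000

$89,000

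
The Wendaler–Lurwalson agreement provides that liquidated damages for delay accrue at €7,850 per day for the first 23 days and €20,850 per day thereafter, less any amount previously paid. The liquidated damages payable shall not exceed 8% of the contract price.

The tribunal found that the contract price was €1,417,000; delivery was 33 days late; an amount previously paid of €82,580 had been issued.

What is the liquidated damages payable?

€113,360

First 23 days: 23 × €7,850 = €180,550
Remaining days: (33 − 23) × €20,850 = €208,500
Accrued per-day damages: €180,550 + €208,500 = €389,050
Less amount previously paid: €389,050 − €82,580 = €306,470
Cap: 8% of €1,417,000 = €113,360
Cap at €113,360: €306,470 exceeds the cap → €113,360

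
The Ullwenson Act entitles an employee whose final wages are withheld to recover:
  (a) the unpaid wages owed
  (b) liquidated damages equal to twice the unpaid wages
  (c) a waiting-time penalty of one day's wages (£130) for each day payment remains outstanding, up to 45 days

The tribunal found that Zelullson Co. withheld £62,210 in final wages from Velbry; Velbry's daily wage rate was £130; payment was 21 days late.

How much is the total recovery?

Doubled: 2 × £62,210 = £124,420
Penalty days: min(21, 45) = 21
Waiting-time penalty: 21 × £130 = £2,730
Total award: £62,210 + £124,420 + £2,730 = £189,360

£189,360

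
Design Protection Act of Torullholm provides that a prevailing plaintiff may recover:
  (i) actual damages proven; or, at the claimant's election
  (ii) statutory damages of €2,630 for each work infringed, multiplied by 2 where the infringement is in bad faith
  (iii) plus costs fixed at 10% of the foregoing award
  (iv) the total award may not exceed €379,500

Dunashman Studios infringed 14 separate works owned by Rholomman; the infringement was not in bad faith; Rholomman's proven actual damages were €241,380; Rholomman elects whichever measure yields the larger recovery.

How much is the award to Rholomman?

Award: €265,518

Statutory damages: 14 × €2,630 = €36,820
Infringement not in bad faith: no ×2 enhancement.
Greater of actual damages (€241,380) or statutory damages (€36,820): €241,380
Costs: 10% of €241,380 = €24,138
Award plus costs: €241,380 + €24,138 = €265,518
Cap at €379,500: €265,518 is within the cap, no reduction.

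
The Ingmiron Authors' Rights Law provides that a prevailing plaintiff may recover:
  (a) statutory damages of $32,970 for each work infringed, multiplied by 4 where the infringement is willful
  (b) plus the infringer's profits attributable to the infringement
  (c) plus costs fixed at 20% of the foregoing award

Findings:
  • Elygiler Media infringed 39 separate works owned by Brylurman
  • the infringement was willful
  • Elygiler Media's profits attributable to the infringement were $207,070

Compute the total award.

Statutory damages: 39 × $32,970 = $1,285,830
Multiplied by 4: 4 × $1,285,830 = $5,143,320
Combined award: $5,143,320 + $207,070 = $5,350,390
Costs: 20% of $5,350,390 = $1,070,078
Award plus costs: $5,350,390 + $1,070,078 = $6,420,468

$6,420,468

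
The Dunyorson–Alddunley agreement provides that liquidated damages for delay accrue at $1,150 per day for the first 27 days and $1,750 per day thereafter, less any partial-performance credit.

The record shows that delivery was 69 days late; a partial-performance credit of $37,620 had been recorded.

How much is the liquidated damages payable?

First 27 days: 27 × $1,150 = $31,050
Remaining days: (69 − 27) × $1,750 = $73,500
Accrued per-day damages: $31,050 + $73,500 = $104,550
Less partial-performance credit: $104,550 − $37,620 = $66,930

$66,930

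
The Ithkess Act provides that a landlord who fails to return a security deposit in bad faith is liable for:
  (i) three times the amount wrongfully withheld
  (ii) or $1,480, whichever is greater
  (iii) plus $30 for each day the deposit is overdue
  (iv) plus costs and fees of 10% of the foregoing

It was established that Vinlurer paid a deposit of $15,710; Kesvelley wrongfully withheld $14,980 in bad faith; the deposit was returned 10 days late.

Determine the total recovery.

$49,764

Trebled: 3 × $14,980 = $44,940
Minimum $1,480: $44,940 meets the minimum, no increase.
Late-return penalty: 10 × $30 = $300
Damages plus late penalty: $44,940 + $300 = $45,240
Costs and fees: 10% of $45,240 = $4,524
Total recovery: $45,240 + $4,524 = $49,764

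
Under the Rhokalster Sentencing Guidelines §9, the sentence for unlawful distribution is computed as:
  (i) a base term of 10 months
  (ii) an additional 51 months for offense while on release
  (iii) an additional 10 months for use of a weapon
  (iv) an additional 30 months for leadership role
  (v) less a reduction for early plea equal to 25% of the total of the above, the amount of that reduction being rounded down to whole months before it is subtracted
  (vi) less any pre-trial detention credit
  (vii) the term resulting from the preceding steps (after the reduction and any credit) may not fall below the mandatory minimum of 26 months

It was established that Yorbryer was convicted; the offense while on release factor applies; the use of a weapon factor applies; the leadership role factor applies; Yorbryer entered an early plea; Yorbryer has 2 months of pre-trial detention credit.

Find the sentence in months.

74 months

Offense while on release enhancement: +51 months
Use of a weapon enhancement: +10 months
Leadership role enhancement: +30 months
Adjusted term: 10 months + 51 months + 10 months + 30 months = 101 months
Early plea reduction: 25% of 101 months = 25 months (rounded down)
After reduction: 101 − 25 = 76 months
Less pre-trial detention credit: 76 months − 2 months = 74 months
Minimum 26 months: 74 months meets the minimum, no increase.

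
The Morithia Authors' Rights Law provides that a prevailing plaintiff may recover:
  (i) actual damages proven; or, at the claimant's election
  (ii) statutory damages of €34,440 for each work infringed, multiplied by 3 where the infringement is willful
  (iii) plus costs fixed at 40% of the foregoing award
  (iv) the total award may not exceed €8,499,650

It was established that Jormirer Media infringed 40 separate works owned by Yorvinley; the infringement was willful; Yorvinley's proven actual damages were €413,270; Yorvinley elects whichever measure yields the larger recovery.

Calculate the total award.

Statutory damages: 40 × €34,440 = €1,377,600
Trebled: 3 × €1,377,600 = €4,132,800
Greater of actual damages (€413,270) or enhanced statutory damages (€4,132,800): €4,132,800
Costs: 40% of €4,132,800 = €1,653,120
Award plus costs: €4,132,800 + €1,653,120 = €5,785,920
Cap at €8,499,650: €5,785,920 is within the cap, no reduction.

€5,785,920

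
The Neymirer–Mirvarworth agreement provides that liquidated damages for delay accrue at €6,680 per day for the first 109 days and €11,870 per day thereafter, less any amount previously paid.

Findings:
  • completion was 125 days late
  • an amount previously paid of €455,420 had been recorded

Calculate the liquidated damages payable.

Liquidated damages: €462,620

First 109 days: 109 × €6,680 = €728,120
Remaining days: (125 − 109) × €11,870 = €189,920
Accrued per-day damages: €728,120 + €189,920 = €918,040
Less amount previously paid: €918,040 − €455,420 = €462,620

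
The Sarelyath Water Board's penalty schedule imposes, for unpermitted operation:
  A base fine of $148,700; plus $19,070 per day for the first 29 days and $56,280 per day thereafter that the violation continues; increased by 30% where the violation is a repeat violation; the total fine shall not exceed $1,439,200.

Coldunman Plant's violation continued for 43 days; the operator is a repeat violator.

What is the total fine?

First 29 days: 29 × $19,070 = $553,030
Remaining days: (43 − 29) × $56,280 = $787,920
Per-day component: $553,030 + $787,920 = $1,340,950
Base plus per-day: $148,700 + $1,340,950 = $1,489,650
Enhancement: 30% of $1,489,650 = $446,895
Enhanced fine: $1,489,650 + $446,895 = $1,936,545
Cap at $1,439,200: $1,936,545 exceeds the cap → $1,439,200

Civil penalty: $1,439,200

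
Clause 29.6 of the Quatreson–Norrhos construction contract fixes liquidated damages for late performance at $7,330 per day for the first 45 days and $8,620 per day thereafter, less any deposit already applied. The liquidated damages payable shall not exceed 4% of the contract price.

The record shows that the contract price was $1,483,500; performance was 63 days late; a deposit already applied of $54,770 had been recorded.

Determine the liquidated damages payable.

$59,340

First 45 days: 45 × $7,330 = $329,850
Remaining days: (63 − 45) × $8,620 = $155,160
Accrued per-day damages: $329,850 + $155,160 = $485,010
Less deposit already applied: $485,010 − $54,770 = $430,240
Cap: 4% of $1,483,500 = $59,340
Cap at $59,340: $430,240 exceeds the cap → $59,340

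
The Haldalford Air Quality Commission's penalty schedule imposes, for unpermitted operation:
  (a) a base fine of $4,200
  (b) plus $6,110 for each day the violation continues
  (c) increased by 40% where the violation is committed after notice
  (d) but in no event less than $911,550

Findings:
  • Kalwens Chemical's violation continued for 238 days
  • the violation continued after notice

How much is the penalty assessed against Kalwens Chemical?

Per-day component: 238 × $6,110 = $1,454,180
Base plus per-day: $4,200 + $1,454,180 = $1,458,380
Enhancement: 40% of $1,458,380 = $583,352
Enhanced fine: $1,458,380 + $583,352 = $2,041,732
Minimum $911,550: $2,041,732 meets the minimum, no increase.

$2,041,732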